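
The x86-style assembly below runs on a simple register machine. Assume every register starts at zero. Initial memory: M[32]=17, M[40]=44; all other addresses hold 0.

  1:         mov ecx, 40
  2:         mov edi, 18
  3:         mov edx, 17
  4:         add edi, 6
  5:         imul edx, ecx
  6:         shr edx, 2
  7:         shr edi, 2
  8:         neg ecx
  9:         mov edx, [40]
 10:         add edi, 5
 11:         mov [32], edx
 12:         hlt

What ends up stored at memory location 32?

mov ecx, 40 → ecx=40
mov edi, 18 → edi=18
mov edx, 17 → edx=17
add edi, 6 → edi=18+6=24
imul edx, ecx → edx=17*40=680
shr edx, 2 → edx=680>>2=170
shr edi, 2 → edi=24>>2=6
neg ecx → ecx=-(40)=-40
mov edx, [40] → edx=M[40]=44
add edi, 5 → edi=6+5=11
mov [32], edx → M[32]=44
halt.

44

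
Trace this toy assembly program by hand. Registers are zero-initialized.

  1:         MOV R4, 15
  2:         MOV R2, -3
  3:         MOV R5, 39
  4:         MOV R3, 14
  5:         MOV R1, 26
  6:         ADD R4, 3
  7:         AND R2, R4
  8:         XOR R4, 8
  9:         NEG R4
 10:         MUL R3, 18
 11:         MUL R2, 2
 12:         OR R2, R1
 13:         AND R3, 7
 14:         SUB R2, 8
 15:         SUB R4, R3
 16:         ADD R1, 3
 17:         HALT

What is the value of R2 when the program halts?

50

after MOV R4, 15: R4=15
after MOV R2, -3: R2=-3
after MOV R5, 39: R5=39
after MOV R3, 14: R3=14
after MOV R1, 26: R1=26
after ADD R4, 3: R4=15+3=18
after AND R2, R4: R2=(-3)&18=16
after XOR R4, 8: R4=18^8=26
after NEG R4: R4=-(26)=-26
after MUL R3, 18: R3=14*18=252
after MUL R2, 2: R2=16*2=32
after OR R2, R1: R2=32|26=58
after AND R3, 7: R3=252&7=4
after SUB R2, 8: R2=58-8=50
after SUB R4, R3: R4=(-26)-4=-30
after ADD R1, 3: R1=26+3=29
halt.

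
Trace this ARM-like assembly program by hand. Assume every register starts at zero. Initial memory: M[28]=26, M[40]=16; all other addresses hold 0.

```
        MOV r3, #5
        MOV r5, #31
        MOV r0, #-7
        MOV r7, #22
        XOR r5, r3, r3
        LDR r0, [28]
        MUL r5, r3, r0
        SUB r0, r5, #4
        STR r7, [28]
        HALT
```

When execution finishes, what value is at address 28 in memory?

MOV r3, #5 → r3=5
MOV r5, #31 → r5=31
MOV r0, #-7 → r0=-7
MOV r7, #22 → r7=22
XOR r5, r3, r3 → r5=5^5=0
LDR r0, [28] → r0=M[28]=26
MUL r5, r3, r0 → r5=5*26=130
SUB r0, r5, #4 → r0=130-4=126
STR r7, [28] → M[28]=22
halt.

22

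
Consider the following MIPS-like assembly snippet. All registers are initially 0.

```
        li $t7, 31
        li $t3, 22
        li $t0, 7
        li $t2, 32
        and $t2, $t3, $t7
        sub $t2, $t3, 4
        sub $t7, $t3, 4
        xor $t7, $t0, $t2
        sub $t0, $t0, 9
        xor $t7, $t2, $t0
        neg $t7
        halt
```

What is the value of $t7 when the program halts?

li $t7, 31 → $t7=31
li $t3, 22 → $t3=22
li $t0, 7 → $t0=7
li $t2, 32 → $t2=32
and $t2, $t3, $t7 → $t2=22&31=22
sub $t2, $t3, 4 → $t2=22-4=18
sub $t7, $t3, 4 → $t7=22-4=18
xor $t7, $t0, $t2 → $t7=7^18=21
sub $t0, $t0, 9 → $t0=7-9=-2
xor $t7, $t2, $t0 → $t7=18^(-2)=-20
neg $t7 → $t7=-(-20)=20
halt.

20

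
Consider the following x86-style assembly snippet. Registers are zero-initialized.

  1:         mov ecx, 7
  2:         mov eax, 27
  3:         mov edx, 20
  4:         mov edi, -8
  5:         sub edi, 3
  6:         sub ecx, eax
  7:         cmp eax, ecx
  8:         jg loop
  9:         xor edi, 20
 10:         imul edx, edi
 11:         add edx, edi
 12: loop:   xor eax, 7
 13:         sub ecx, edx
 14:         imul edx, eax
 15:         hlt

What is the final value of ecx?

-40

mov ecx, 7 → ecx=7
mov eax, 27 → eax=27
mov edx, 20 → edx=20
mov edi, -8 → edi=-8
sub edi, 3 → edi=(-8)-3=-11
sub ecx, eax → ecx=7-27=-20
cmp eax, ecx  (cmp 27,-20)
jg loop: taken
xor eax, 7 → eax=27^7=28
sub ecx, edx → ecx=(-20)-20=-40
imul edx, eax → edx=20*28=560
halt.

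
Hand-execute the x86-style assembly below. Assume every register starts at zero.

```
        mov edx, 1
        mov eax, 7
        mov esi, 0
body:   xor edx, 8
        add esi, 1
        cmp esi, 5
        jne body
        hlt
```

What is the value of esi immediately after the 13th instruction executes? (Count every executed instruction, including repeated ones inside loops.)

mov edx, 1 → edx=1
mov eax, 7 → eax=7
mov esi, 0 → esi=0
xor edx, 8 → edx=1^8=9
add esi, 1 → esi=0+1=1
cmp esi, 5  (cmp 1,5)
jne body: taken
xor edx, 8 → edx=9^8=1
add esi, 1 → esi=1+1=2
cmp esi, 5  (cmp 2,5)
jne body: taken
xor edx, 8 → edx=1^8=9
add esi, 1 → esi=2+1=3
After step 13: esi = 3.

3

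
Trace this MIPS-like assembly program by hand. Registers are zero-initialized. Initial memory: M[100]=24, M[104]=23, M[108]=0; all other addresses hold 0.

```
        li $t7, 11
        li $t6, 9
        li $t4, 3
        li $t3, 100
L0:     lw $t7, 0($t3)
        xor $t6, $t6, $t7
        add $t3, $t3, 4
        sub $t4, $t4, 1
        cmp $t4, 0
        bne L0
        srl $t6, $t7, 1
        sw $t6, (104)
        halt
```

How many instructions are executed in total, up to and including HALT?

li $t7, 11 → $t7=11
li $t6, 9 → $t6=9
li $t4, 3 → $t4=3
li $t3, 100 → $t3=100
lw $t7, 0($t3) → $t7=M[100]=24
xor $t6, $t6, $t7 → $t6=9^24=17
add $t3, $t3, 4 → $t3=100+4=104
sub $t4, $t4, 1 → $t4=3-1=2
cmp $t4, 0  (cmp 2,0)
bne L0: taken
lw $t7, 0($t3) → $t7=M[104]=23
xor $t6, $t6, $t7 → $t6=17^23=6
add $t3, $t3, 4 → $t3=104+4=108
sub $t4, $t4, 1 → $t4=2-1=1
cmp $t4, 0  (cmp 1,0)
bne L0: taken
lw $t7, 0($t3) → $t7=M[108]=0
xor $t6, $t6, $t7 → $t6=6^0=6
add $t3, $t3, 4 → $t3=108+4=112
sub $t4, $t4, 1 → $t4=1-1=0
cmp $t4, 0  (cmp 0,0)
bne L0: not taken
srl $t6, $t7, 1 → $t6=0>>1=0
sw $t6, (104) → M[104]=0
halt.
Total executed instructions: 25.

25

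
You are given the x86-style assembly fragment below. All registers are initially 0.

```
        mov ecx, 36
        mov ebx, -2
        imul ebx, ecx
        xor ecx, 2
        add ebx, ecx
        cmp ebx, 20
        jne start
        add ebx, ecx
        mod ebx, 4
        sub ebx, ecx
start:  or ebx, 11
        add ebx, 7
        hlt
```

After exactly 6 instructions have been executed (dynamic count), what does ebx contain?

after mov ecx, 36: ecx=36
after mov ebx, -2: ebx=-2
after imul ebx, ecx: ebx=(-2)*36=-72
after xor ecx, 2: ecx=36^2=38
after add ebx, ecx: ebx=(-72)+38=-34
cmp ebx, 20  (cmp -34,20)
After step 6: ebx = -34.

-34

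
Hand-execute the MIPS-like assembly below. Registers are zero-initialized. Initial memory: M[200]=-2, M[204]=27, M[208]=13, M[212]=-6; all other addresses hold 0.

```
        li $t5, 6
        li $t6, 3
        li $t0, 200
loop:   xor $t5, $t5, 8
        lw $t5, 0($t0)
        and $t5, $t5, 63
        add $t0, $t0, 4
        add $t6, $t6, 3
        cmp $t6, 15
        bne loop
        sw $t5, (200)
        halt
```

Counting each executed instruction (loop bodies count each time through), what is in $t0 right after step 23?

li $t5, 6 → $t5=6
li $t6, 3 → $t6=3
li $t0, 200 → $t0=200
xor $t5, $t5, 8 → $t5=6^8=14
lw $t5, 0($t0) → $t5=M[200]=-2
and $t5, $t5, 63 → $t5=(-2)&63=62
add $t0, $t0, 4 → $t0=200+4=204
add $t6, $t6, 3 → $t6=3+3=6
cmp $t6, 15  (cmp 6,15)
bne loop: taken
xor $t5, $t5, 8 → $t5=62^8=54
lw $t5, 0($t0) → $t5=M[204]=27
and $t5, $t5, 63 → $t5=27&63=27
add $t0, $t0, 4 → $t0=204+4=208
add $t6, $t6, 3 → $t6=6+3=9
cmp $t6, 15  (cmp 9,15)
bne loop: taken
xor $t5, $t5, 8 → $t5=27^8=19
lw $t5, 0($t0) → $t5=M[208]=13
and $t5, $t5, 63 → $t5=13&63=13
add $t0, $t0, 4 → $t0=208+4=212
add $t6, $t6, 3 → $t6=9+3=12
cmp $t6, 15  (cmp 12,15)
After step 23: $t0 = 212.

212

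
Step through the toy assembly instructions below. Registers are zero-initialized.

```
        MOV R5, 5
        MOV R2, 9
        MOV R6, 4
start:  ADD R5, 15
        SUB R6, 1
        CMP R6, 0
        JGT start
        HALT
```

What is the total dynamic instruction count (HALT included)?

R5=5
R2=9
R6=4
R5=5+15=20
R6=4-1=3
CMP R6, 0  (cmp 3,0)
JGT start: taken
R5=20+15=35
R6=3-1=2
CMP R6, 0  (cmp 2,0)
JGT start: taken
R5=35+15=50
R6=2-1=1
CMP R6, 0  (cmp 1,0)
JGT start: taken
R5=50+15=65
R6=1-1=0
CMP R6, 0  (cmp 0,0)
JGT start: not taken
halt.
Total executed instructions: 20.

20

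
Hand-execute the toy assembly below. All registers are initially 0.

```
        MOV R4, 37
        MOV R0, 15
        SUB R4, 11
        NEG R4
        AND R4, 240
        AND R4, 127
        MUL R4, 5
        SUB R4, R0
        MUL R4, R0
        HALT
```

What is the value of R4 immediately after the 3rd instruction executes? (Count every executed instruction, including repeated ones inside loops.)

26

MOV R4, 37 → R4=37
MOV R0, 15 → R0=15
SUB R4, 11 → R4=37-11=26
After step 3: R4 = 26.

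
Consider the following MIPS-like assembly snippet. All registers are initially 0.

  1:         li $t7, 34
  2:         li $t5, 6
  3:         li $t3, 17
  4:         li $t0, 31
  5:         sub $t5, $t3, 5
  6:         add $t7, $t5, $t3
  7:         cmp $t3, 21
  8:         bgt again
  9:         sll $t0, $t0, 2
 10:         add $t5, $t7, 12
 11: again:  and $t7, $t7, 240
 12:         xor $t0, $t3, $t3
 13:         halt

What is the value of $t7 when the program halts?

16

li $t7, 34 → $t7=34
li $t5, 6 → $t5=6
li $t3, 17 → $t3=17
li $t0, 31 → $t0=31
sub $t5, $t3, 5 → $t5=17-5=12
add $t7, $t5, $t3 → $t7=12+17=29
cmp $t3, 21  (cmp 17,21)
bgt again: not taken
sll $t0, $t0, 2 → $t0=31<<2=124
add $t5, $t7, 12 → $t5=29+12=41
and $t7, $t7, 240 → $t7=29&240=16
xor $t0, $t3, $t3 → $t0=17^17=0
halt.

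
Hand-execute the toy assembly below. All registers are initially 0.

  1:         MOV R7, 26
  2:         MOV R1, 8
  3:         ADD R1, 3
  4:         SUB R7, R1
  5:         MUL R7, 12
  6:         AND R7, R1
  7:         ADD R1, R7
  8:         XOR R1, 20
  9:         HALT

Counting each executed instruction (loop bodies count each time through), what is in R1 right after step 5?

11

after MOV R7, 26: R7=26
after MOV R1, 8: R1=8
after ADD R1, 3: R1=8+3=11
after SUB R7, R1: R7=26-11=15
after MUL R7, 12: R7=15*12=180
After step 5: R1 = 11.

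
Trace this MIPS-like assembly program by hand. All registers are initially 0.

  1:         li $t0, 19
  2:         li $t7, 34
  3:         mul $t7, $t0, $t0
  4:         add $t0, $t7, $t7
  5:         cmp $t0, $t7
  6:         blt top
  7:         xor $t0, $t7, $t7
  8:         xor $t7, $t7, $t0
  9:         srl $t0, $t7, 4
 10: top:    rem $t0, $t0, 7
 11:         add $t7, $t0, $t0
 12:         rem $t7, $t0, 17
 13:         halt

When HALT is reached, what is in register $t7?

1

li $t0, 19 → $t0=19
li $t7, 34 → $t7=34
mul $t7, $t0, $t0 → $t7=19*19=361
add $t0, $t7, $t7 → $t0=361+361=722
cmp $t0, $t7  (cmp 722,361)
blt top: not taken
xor $t0, $t7, $t7 → $t0=361^361=0
xor $t7, $t7, $t0 → $t7=361^0=361
srl $t0, $t7, 4 → $t0=361>>4=22
rem $t0, $t0, 7 → $t0=22%7=1
add $t7, $t0, $t0 → $t7=1+1=2
rem $t7, $t0, 17 → $t7=1%17=1
halt.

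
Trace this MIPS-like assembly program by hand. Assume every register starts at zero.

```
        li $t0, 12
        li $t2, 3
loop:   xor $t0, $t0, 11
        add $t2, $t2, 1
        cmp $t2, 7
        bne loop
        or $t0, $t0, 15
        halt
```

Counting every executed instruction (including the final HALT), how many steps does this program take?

li $t0, 12 → $t0=12
li $t2, 3 → $t2=3
xor $t0, $t0, 11 → $t0=12^11=7
add $t2, $t2, 1 → $t2=3+1=4
cmp $t2, 7  (cmp 4,7)
bne loop: taken
xor $t0, $t0, 11 → $t0=7^11=12
add $t2, $t2, 1 → $t2=4+1=5
cmp $t2, 7  (cmp 5,7)
bne loop: taken
xor $t0, $t0, 11 → $t0=12^11=7
add $t2, $t2, 1 → $t2=5+1=6
cmp $t2, 7  (cmp 6,7)
bne loop: taken
xor $t0, $t0, 11 → $t0=7^11=12
add $t2, $t2, 1 → $t2=6+1=7
cmp $t2, 7  (cmp 7,7)
bne loop: not taken
or $t0, $t0, 15 → $t0=12|15=15
halt.
Total executed instructions: 20.

20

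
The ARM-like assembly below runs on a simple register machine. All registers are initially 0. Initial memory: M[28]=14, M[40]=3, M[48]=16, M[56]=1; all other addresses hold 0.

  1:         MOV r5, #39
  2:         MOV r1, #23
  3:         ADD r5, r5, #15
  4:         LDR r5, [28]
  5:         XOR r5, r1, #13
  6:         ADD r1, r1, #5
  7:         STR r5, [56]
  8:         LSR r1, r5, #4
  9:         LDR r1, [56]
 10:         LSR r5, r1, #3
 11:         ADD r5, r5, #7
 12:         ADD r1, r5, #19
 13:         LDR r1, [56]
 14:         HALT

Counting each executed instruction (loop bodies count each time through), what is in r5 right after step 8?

MOV r5, #39 → r5=39
MOV r1, #23 → r1=23
ADD r5, r5, #15 → r5=39+15=54
LDR r5, [28] → r5=M[28]=14
XOR r5, r1, #13 → r5=23^13=26
ADD r1, r1, #5 → r1=23+5=28
STR r5, [56] → M[56]=26
LSR r1, r5, #4 → r1=26>>4=1
After step 8: r5 = 26.

26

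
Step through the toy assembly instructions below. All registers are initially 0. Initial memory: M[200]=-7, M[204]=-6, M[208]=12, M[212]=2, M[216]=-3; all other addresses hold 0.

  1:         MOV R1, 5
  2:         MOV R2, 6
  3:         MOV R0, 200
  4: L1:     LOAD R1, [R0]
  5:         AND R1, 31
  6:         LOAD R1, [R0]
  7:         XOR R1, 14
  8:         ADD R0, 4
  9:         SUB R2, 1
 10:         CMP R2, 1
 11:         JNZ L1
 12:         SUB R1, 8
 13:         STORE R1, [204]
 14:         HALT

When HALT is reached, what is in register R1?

MOV R1, 5 → R1=5
MOV R2, 6 → R2=6
MOV R0, 200 → R0=200
LOAD R1, [R0] → R1=M[200]=-7
AND R1, 31 → R1=(-7)&31=25
LOAD R1, [R0] → R1=M[200]=-7
XOR R1, 14 → R1=(-7)^14=-9
ADD R0, 4 → R0=200+4=204
SUB R2, 1 → R2=6-1=5
CMP R2, 1  (cmp 5,1)
JNZ L1: taken
LOAD R1, [R0] → R1=M[204]=-6
AND R1, 31 → R1=(-6)&31=26
LOAD R1, [R0] → R1=M[204]=-6
XOR R1, 14 → R1=(-6)^14=-12
ADD R0, 4 → R0=204+4=208
SUB R2, 1 → R2=5-1=4
CMP R2, 1  (cmp 4,1)
JNZ L1: taken
LOAD R1, [R0] → R1=M[208]=12
AND R1, 31 → R1=12&31=12
LOAD R1, [R0] → R1=M[208]=12
XOR R1, 14 → R1=12^14=2
ADD R0, 4 → R0=208+4=212
SUB R2, 1 → R2=4-1=3
CMP R2, 1  (cmp 3,1)
JNZ L1: taken
LOAD R1, [R0] → R1=M[212]=2
AND R1, 31 → R1=2&31=2
LOAD R1, [R0] → R1=M[212]=2
XOR R1, 14 → R1=2^14=12
ADD R0, 4 → R0=212+4=216
SUB R2, 1 → R2=3-1=2
CMP R2, 1  (cmp 2,1)
JNZ L1: taken
LOAD R1, [R0] → R1=M[216]=-3
AND R1, 31 → R1=(-3)&31=29
LOAD R1, [R0] → R1=M[216]=-3
XOR R1, 14 → R1=(-3)^14=-13
ADD R0, 4 → R0=216+4=220
SUB R2, 1 → R2=2-1=1
CMP R2, 1  (cmp 1,1)
JNZ L1: not taken
SUB R1, 8 → R1=(-13)-8=-21
STORE R1, [204] → M[204]=-21
halt.

-21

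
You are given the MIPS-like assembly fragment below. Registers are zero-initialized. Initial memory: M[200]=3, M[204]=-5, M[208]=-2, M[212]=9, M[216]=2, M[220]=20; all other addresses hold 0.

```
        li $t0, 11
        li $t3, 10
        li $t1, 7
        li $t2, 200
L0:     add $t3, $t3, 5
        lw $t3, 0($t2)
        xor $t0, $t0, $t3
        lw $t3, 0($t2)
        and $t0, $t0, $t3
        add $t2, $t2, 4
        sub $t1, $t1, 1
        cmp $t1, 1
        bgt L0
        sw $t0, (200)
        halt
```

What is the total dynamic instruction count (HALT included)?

60

$t0=11
$t3=10
$t1=7
$t2=200
$t3=10+5=15
$t3=M[200]=3
$t0=11^3=8
$t3=M[200]=3
$t0=8&3=0
$t2=200+4=204
$t1=7-1=6
cmp $t1, 1  (cmp 6,1)
bgt L0: taken
$t3=3+5=8
$t3=M[204]=-5
$t0=0^(-5)=-5
$t3=M[204]=-5
$t0=(-5)&(-5)=-5
$t2=204+4=208
$t1=6-1=5
cmp $t1, 1  (cmp 5,1)
bgt L0: taken
$t3=(-5)+5=0
$t3=M[208]=-2
$t0=(-5)^(-2)=5
$t3=M[208]=-2
$t0=5&(-2)=4
$t2=208+4=212
$t1=5-1=4
cmp $t1, 1  (cmp 4,1)
bgt L0: taken
$t3=(-2)+5=3
$t3=M[212]=9
$t0=4^9=13
$t3=M[212]=9
$t0=13&9=9
$t2=212+4=216
$t1=4-1=3
cmp $t1, 1  (cmp 3,1)
bgt L0: taken
$t3=9+5=14
$t3=M[216]=2
$t0=9^2=11
$t3=M[216]=2
$t0=11&2=2
$t2=216+4=220
$t1=3-1=2
cmp $t1, 1  (cmp 2,1)
bgt L0: taken
$t3=2+5=7
$t3=M[220]=20
$t0=2^20=22
$t3=M[220]=20
$t0=22&20=20
$t2=220+4=224
$t1=2-1=1
cmp $t1, 1  (cmp 1,1)
bgt L0: not taken
sw $t0, (200) → M[200]=20
halt.
Total executed instructions: 60.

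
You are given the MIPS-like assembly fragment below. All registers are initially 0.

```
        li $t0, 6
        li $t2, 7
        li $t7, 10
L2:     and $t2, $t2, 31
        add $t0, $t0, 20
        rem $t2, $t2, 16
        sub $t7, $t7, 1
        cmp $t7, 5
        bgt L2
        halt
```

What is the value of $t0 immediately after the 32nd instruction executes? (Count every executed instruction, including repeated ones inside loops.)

106

after li $t0, 6: $t0=6
after li $t2, 7: $t2=7
after li $t7, 10: $t7=10
after and $t2, $t2, 31: $t2=7&31=7
after add $t0, $t0, 20: $t0=6+20=26
after rem $t2, $t2, 16: $t2=7%16=7
after sub $t7, $t7, 1: $t7=10-1=9
cmp $t7, 5  (cmp 9,5)
bgt L2: taken
after and $t2, $t2, 31: $t2=7&31=7
after add $t0, $t0, 20: $t0=26+20=46
after rem $t2, $t2, 16: $t2=7%16=7
after sub $t7, $t7, 1: $t7=9-1=8
cmp $t7, 5  (cmp 8,5)
bgt L2: taken
after and $t2, $t2, 31: $t2=7&31=7
after add $t0, $t0, 20: $t0=46+20=66
after rem $t2, $t2, 16: $t2=7%16=7
after sub $t7, $t7, 1: $t7=8-1=7
cmp $t7, 5  (cmp 7,5)
bgt L2: taken
after and $t2, $t2, 31: $t2=7&31=7
after add $t0, $t0, 20: $t0=66+20=86
after rem $t2, $t2, 16: $t2=7%16=7
after sub $t7, $t7, 1: $t7=7-1=6
cmp $t7, 5  (cmp 6,5)
bgt L2: taken
after and $t2, $t2, 31: $t2=7&31=7
after add $t0, $t0, 20: $t0=86+20=106
after rem $t2, $t2, 16: $t2=7%16=7
after sub $t7, $t7, 1: $t7=6-1=5
cmp $t7, 5  (cmp 5,5)
After step 32: $t0 = 106.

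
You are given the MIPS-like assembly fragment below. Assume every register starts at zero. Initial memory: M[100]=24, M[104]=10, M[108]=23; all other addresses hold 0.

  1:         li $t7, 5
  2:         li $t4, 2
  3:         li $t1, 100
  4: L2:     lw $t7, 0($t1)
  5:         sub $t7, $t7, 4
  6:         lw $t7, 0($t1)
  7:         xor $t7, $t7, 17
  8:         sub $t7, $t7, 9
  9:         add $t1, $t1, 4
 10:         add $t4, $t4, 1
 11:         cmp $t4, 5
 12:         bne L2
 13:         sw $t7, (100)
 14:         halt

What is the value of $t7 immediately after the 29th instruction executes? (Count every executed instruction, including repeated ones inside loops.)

-3

$t7=5
$t4=2
$t1=100
$t7=M[100]=24
$t7=24-4=20
$t7=M[100]=24
$t7=24^17=9
$t7=9-9=0
$t1=100+4=104
$t4=2+1=3
cmp $t4, 5  (cmp 3,5)
bne L2: taken
$t7=M[104]=10
$t7=10-4=6
$t7=M[104]=10
$t7=10^17=27
$t7=27-9=18
$t1=104+4=108
$t4=3+1=4
cmp $t4, 5  (cmp 4,5)
bne L2: taken
$t7=M[108]=23
$t7=23-4=19
$t7=M[108]=23
$t7=23^17=6
$t7=6-9=-3
$t1=108+4=112
$t4=4+1=5
cmp $t4, 5  (cmp 5,5)
After step 29: $t7 = -3.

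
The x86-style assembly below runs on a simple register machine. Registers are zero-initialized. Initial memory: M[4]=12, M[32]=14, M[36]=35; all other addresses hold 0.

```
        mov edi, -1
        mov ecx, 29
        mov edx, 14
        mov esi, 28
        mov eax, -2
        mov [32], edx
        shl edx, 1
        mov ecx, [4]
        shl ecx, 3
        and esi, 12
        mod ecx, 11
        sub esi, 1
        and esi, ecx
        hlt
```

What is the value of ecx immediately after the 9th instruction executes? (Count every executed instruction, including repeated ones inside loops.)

edi=-1
ecx=29
edx=14
esi=28
eax=-2
mov [32], edx → M[32]=14
edx=14<<1=28
ecx=M[4]=12
ecx=12<<3=96
After step 9: ecx = 96.

96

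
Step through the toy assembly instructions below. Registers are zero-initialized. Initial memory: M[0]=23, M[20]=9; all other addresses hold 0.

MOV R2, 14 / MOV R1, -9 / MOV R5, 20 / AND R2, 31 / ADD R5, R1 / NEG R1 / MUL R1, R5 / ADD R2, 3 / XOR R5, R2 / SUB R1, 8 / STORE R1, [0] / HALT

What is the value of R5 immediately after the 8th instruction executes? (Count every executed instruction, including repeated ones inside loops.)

R2=14
R1=-9
R5=20
R2=14&31=14
R5=20+(-9)=11
R1=-(-9)=9
R1=9*11=99
R2=14+3=17
After step 8: R5 = 11.

11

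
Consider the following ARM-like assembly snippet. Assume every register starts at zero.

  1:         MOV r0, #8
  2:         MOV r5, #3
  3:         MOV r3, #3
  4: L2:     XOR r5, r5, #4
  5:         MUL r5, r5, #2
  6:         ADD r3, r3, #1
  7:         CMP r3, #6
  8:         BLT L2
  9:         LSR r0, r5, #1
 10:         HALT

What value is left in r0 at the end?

after MOV r0, #8: r0=8
after MOV r5, #3: r5=3
after MOV r3, #3: r3=3
after XOR r5, r5, #4: r5=3^4=7
after MUL r5, r5, #2: r5=7*2=14
after ADD r3, r3, #1: r3=3+1=4
CMP r3, #6  (cmp 4,6)
BLT L2: taken
after XOR r5, r5, #4: r5=14^4=10
after MUL r5, r5, #2: r5=10*2=20
after ADD r3, r3, #1: r3=4+1=5
CMP r3, #6  (cmp 5,6)
BLT L2: taken
after XOR r5, r5, #4: r5=20^4=16
after MUL r5, r5, #2: r5=16*2=32
after ADD r3, r3, #1: r3=5+1=6
CMP r3, #6  (cmp 6,6)
BLT L2: not taken
after LSR r0, r5, #1: r0=32>>1=16
halt.

16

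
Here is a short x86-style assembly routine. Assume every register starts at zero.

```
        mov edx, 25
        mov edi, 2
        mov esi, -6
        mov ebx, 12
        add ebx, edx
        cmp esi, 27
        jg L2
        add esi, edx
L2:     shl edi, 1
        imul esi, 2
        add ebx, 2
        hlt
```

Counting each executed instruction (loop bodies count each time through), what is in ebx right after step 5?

37

after mov edx, 25: edx=25
after mov edi, 2: edi=2
after mov esi, -6: esi=-6
after mov ebx, 12: ebx=12
after add ebx, edx: ebx=12+25=37
After step 5: ebx = 37.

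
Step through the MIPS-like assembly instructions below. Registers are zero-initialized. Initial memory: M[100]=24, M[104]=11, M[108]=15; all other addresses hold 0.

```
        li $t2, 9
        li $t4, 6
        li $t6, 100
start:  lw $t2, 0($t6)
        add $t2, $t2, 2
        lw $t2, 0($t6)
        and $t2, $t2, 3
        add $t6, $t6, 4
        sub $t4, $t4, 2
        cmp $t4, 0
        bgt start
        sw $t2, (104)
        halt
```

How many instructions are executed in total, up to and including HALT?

li $t2, 9 → $t2=9
li $t4, 6 → $t4=6
li $t6, 100 → $t6=100
lw $t2, 0($t6) → $t2=M[100]=24
add $t2, $t2, 2 → $t2=24+2=26
lw $t2, 0($t6) → $t2=M[100]=24
and $t2, $t2, 3 → $t2=24&3=0
add $t6, $t6, 4 → $t6=100+4=104
sub $t4, $t4, 2 → $t4=6-2=4
cmp $t4, 0  (cmp 4,0)
bgt start: taken
lw $t2, 0($t6) → $t2=M[104]=11
add $t2, $t2, 2 → $t2=11+2=13
lw $t2, 0($t6) → $t2=M[104]=11
and $t2, $t2, 3 → $t2=11&3=3
add $t6, $t6, 4 → $t6=104+4=108
sub $t4, $t4, 2 → $t4=4-2=2
cmp $t4, 0  (cmp 2,0)
bgt start: taken
lw $t2, 0($t6) → $t2=M[108]=15
add $t2, $t2, 2 → $t2=15+2=17
lw $t2, 0($t6) → $t2=M[108]=15
and $t2, $t2, 3 → $t2=15&3=3
add $t6, $t6, 4 → $t6=108+4=112
sub $t4, $t4, 2 → $t4=2-2=0
cmp $t4, 0  (cmp 0,0)
bgt start: not taken
sw $t2, (104) → M[104]=3
halt.
Total executed instructions: 29.

29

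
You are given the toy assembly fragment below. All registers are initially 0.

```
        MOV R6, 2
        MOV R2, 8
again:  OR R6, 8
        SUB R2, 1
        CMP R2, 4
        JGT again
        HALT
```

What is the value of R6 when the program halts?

10

after MOV R6, 2: R6=2
after MOV R2, 8: R2=8
after OR R6, 8: R6=2|8=10
after SUB R2, 1: R2=8-1=7
CMP R2, 4  (cmp 7,4)
JGT again: taken
after OR R6, 8: R6=10|8=10
after SUB R2, 1: R2=7-1=6
CMP R2, 4  (cmp 6,4)
JGT again: taken
after OR R6, 8: R6=10|8=10
after SUB R2, 1: R2=6-1=5
CMP R2, 4  (cmp 5,4)
JGT again: taken
after OR R6, 8: R6=10|8=10
after SUB R2, 1: R2=5-1=4
CMP R2, 4  (cmp 4,4)
JGT again: not taken
halt.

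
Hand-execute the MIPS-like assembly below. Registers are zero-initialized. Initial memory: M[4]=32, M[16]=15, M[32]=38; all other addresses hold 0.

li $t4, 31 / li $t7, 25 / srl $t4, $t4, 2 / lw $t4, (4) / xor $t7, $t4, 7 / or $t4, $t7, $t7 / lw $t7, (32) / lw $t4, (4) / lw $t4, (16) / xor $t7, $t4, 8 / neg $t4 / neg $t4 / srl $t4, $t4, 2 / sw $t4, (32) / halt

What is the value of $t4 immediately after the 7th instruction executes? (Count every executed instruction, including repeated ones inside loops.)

39

li $t4, 31 → $t4=31
li $t7, 25 → $t7=25
srl $t4, $t4, 2 → $t4=31>>2=7
lw $t4, (4) → $t4=M[4]=32
xor $t7, $t4, 7 → $t7=32^7=39
or $t4, $t7, $t7 → $t4=39|39=39
lw $t7, (32) → $t7=M[32]=38
After step 7: $t4 = 39.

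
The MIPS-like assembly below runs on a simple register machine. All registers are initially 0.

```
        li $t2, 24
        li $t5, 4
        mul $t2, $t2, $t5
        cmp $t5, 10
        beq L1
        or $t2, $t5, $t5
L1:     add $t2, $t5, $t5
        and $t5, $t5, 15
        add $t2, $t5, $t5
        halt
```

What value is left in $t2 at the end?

$t2=24
$t5=4
$t2=24*4=96
cmp $t5, 10  (cmp 4,10)
beq L1: not taken
$t2=4|4=4
$t2=4+4=8
$t5=4&15=4
$t2=4+4=8
halt.

8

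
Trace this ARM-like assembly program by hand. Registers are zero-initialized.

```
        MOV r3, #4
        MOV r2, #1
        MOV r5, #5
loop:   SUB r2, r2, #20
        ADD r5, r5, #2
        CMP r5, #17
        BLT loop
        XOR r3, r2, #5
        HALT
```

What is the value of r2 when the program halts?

-119

MOV r3, #4 → r3=4
MOV r2, #1 → r2=1
MOV r5, #5 → r5=5
SUB r2, r2, #20 → r2=1-20=-19
ADD r5, r5, #2 → r5=5+2=7
CMP r5, #17  (cmp 7,17)
BLT loop: taken
SUB r2, r2, #20 → r2=(-19)-20=-39
ADD r5, r5, #2 → r5=7+2=9
CMP r5, #17  (cmp 9,17)
BLT loop: taken
SUB r2, r2, #20 → r2=(-39)-20=-59
ADD r5, r5, #2 → r5=9+2=11
CMP r5, #17  (cmp 11,17)
BLT loop: taken
SUB r2, r2, #20 → r2=(-59)-20=-79
ADD r5, r5, #2 → r5=11+2=13
CMP r5, #17  (cmp 13,17)
BLT loop: taken
SUB r2, r2, #20 → r2=(-79)-20=-99
ADD r5, r5, #2 → r5=13+2=15
CMP r5, #17  (cmp 15,17)
BLT loop: taken
SUB r2, r2, #20 → r2=(-99)-20=-119
ADD r5, r5, #2 → r5=15+2=17
CMP r5, #17  (cmp 17,17)
BLT loop: not taken
XOR r3, r2, #5 → r3=(-119)^5=-116
halt.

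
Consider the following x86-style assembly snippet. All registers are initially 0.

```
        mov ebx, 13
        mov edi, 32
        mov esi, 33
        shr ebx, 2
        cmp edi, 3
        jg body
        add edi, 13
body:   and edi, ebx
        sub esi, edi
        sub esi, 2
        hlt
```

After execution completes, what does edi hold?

0

mov ebx, 13 → ebx=13
mov edi, 32 → edi=32
mov esi, 33 → esi=33
shr ebx, 2 → ebx=13>>2=3
cmp edi, 3  (cmp 32,3)
jg body: taken
and edi, ebx → edi=32&3=0
sub esi, edi → esi=33-0=33
sub esi, 2 → esi=33-2=31
halt.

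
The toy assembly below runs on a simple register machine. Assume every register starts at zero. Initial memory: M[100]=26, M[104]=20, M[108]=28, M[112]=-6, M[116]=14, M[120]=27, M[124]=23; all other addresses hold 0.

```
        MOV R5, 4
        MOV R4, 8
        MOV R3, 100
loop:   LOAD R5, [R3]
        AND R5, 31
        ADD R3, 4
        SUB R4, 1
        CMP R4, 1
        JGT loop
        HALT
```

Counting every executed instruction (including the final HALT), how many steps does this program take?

46

R5=4
R4=8
R3=100
R5=M[100]=26
R5=26&31=26
R3=100+4=104
R4=8-1=7
CMP R4, 1  (cmp 7,1)
JGT loop: taken
R5=M[104]=20
R5=20&31=20
R3=104+4=108
R4=7-1=6
CMP R4, 1  (cmp 6,1)
JGT loop: taken
R5=M[108]=28
R5=28&31=28
R3=108+4=112
R4=6-1=5
CMP R4, 1  (cmp 5,1)
JGT loop: taken
R5=M[112]=-6
R5=(-6)&31=26
R3=112+4=116
R4=5-1=4
CMP R4, 1  (cmp 4,1)
JGT loop: taken
R5=M[116]=14
R5=14&31=14
R3=116+4=120
R4=4-1=3
CMP R4, 1  (cmp 3,1)
JGT loop: taken
R5=M[120]=27
R5=27&31=27
R3=120+4=124
R4=3-1=2
CMP R4, 1  (cmp 2,1)
JGT loop: taken
R5=M[124]=23
R5=23&31=23
R3=124+4=128
R4=2-1=1
CMP R4, 1  (cmp 1,1)
JGT loop: not taken
halt.
Total executed instructions: 46.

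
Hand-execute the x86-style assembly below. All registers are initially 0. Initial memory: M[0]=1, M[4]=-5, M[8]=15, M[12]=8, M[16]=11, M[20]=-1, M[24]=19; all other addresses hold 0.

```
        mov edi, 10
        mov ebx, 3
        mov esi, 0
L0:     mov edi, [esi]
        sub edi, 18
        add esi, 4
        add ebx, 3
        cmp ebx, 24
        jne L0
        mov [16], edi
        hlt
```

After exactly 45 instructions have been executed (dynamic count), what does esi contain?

28

edi=10
ebx=3
esi=0
edi=M[0]=1
edi=1-18=-17
esi=0+4=4
ebx=3+3=6
cmp ebx, 24  (cmp 6,24)
jne L0: taken
edi=M[4]=-5
edi=(-5)-18=-23
esi=4+4=8
ebx=6+3=9
cmp ebx, 24  (cmp 9,24)
jne L0: taken
edi=M[8]=15
edi=15-18=-3
esi=8+4=12
ebx=9+3=12
cmp ebx, 24  (cmp 12,24)
jne L0: taken
edi=M[12]=8
edi=8-18=-10
esi=12+4=16
ebx=12+3=15
cmp ebx, 24  (cmp 15,24)
jne L0: taken
edi=M[16]=11
edi=11-18=-7
esi=16+4=20
ebx=15+3=18
cmp ebx, 24  (cmp 18,24)
jne L0: taken
edi=M[20]=-1
edi=(-1)-18=-19
esi=20+4=24
ebx=18+3=21
cmp ebx, 24  (cmp 21,24)
jne L0: taken
edi=M[24]=19
edi=19-18=1
esi=24+4=28
ebx=21+3=24
cmp ebx, 24  (cmp 24,24)
jne L0: not taken
After step 45: esi = 28.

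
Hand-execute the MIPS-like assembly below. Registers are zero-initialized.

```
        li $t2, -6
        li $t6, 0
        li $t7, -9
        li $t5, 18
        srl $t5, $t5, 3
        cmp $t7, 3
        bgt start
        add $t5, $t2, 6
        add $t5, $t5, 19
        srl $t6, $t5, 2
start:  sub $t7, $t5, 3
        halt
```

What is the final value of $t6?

after li $t2, -6: $t2=-6
after li $t6, 0: $t6=0
after li $t7, -9: $t7=-9
after li $t5, 18: $t5=18
after srl $t5, $t5, 3: $t5=18>>3=2
cmp $t7, 3  (cmp -9,3)
bgt start: not taken
after add $t5, $t2, 6: $t5=(-6)+6=0
after add $t5, $t5, 19: $t5=0+19=19
after srl $t6, $t5, 2: $t6=19>>2=4
after sub $t7, $t5, 3: $t7=19-3=16
halt.

4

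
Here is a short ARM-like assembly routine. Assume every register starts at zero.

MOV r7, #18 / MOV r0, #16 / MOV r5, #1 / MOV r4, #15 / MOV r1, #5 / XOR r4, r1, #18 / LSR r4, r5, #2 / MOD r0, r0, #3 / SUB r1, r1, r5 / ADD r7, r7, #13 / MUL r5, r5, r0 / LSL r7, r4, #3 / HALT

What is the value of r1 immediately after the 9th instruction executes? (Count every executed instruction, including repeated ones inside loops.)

4

MOV r7, #18 → r7=18
MOV r0, #16 → r0=16
MOV r5, #1 → r5=1
MOV r4, #15 → r4=15
MOV r1, #5 → r1=5
XOR r4, r1, #18 → r4=5^18=23
LSR r4, r5, #2 → r4=1>>2=0
MOD r0, r0, #3 → r0=16%3=1
SUB r1, r1, r5 → r1=5-1=4
After step 9: r1 = 4.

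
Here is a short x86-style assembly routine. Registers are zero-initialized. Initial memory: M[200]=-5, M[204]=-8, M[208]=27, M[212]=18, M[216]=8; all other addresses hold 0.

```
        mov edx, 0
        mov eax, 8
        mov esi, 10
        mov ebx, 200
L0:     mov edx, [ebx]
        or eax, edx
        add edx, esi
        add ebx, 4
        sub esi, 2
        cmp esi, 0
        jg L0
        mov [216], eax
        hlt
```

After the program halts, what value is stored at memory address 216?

edx=0
eax=8
esi=10
ebx=200
edx=M[200]=-5
eax=8|(-5)=-5
edx=(-5)+10=5
ebx=200+4=204
esi=10-2=8
cmp esi, 0  (cmp 8,0)
jg L0: taken
edx=M[204]=-8
eax=(-5)|(-8)=-5
edx=(-8)+8=0
ebx=204+4=208
esi=8-2=6
cmp esi, 0  (cmp 6,0)
jg L0: taken
edx=M[208]=27
eax=(-5)|27=-5
edx=27+6=33
ebx=208+4=212
esi=6-2=4
cmp esi, 0  (cmp 4,0)
jg L0: taken
edx=M[212]=18
eax=(-5)|18=-5
edx=18+4=22
ebx=212+4=216
esi=4-2=2
cmp esi, 0  (cmp 2,0)
jg L0: taken
edx=M[216]=8
eax=(-5)|8=-5
edx=8+2=10
ebx=216+4=220
esi=2-2=0
cmp esi, 0  (cmp 0,0)
jg L0: not taken
mov [216], eax → M[216]=-5
halt.

-5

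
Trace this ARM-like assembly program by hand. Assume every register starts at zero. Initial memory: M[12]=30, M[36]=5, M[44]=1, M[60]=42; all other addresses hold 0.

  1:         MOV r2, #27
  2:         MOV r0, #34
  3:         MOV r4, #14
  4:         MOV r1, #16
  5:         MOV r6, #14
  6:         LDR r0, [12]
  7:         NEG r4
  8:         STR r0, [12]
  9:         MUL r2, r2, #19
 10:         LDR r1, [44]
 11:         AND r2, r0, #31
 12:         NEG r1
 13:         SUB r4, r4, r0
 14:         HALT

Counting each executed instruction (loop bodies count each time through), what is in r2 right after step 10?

513

after MOV r2, #27: r2=27
after MOV r0, #34: r0=34
after MOV r4, #14: r4=14
after MOV r1, #16: r1=16
after MOV r6, #14: r6=14
after LDR r0, [12]: r0=M[12]=30
after NEG r4: r4=-(14)=-14
STR r0, [12] → M[12]=30
after MUL r2, r2, #19: r2=27*19=513
after LDR r1, [44]: r1=M[44]=1
After step 10: r2 = 513.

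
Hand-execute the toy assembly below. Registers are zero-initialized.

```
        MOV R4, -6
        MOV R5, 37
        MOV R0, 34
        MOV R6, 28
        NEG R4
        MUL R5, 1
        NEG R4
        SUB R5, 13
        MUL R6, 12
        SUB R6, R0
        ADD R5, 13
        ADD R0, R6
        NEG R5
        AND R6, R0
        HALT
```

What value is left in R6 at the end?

R4=-6
R5=37
R0=34
R6=28
R4=-(-6)=6
R5=37*1=37
R4=-(6)=-6
R5=37-13=24
R6=28*12=336
R6=336-34=302
R5=24+13=37
R0=34+302=336
R5=-(37)=-37
R6=302&336=256
halt.

256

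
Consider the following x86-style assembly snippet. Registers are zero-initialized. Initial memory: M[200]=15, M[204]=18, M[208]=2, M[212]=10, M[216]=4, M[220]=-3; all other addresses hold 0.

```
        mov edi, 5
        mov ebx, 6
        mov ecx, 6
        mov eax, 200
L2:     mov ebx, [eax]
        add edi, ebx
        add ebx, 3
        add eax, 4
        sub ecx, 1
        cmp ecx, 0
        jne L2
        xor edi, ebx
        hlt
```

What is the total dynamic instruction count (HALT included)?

edi=5
ebx=6
ecx=6
eax=200
ebx=M[200]=15
edi=5+15=20
ebx=15+3=18
eax=200+4=204
ecx=6-1=5
cmp ecx, 0  (cmp 5,0)
jne L2: taken
ebx=M[204]=18
edi=20+18=38
ebx=18+3=21
eax=204+4=208
ecx=5-1=4
cmp ecx, 0  (cmp 4,0)
jne L2: taken
ebx=M[208]=2
edi=38+2=40
ebx=2+3=5
eax=208+4=212
ecx=4-1=3
cmp ecx, 0  (cmp 3,0)
jne L2: taken
ebx=M[212]=10
edi=40+10=50
ebx=10+3=13
eax=212+4=216
ecx=3-1=2
cmp ecx, 0  (cmp 2,0)
jne L2: taken
ebx=M[216]=4
edi=50+4=54
ebx=4+3=7
eax=216+4=220
ecx=2-1=1
cmp ecx, 0  (cmp 1,0)
jne L2: taken
ebx=M[220]=-3
edi=54+(-3)=51
ebx=(-3)+3=0
eax=220+4=224
ecx=1-1=0
cmp ecx, 0  (cmp 0,0)
jne L2: not taken
edi=51^0=51
halt.
Total executed instructions: 48.

48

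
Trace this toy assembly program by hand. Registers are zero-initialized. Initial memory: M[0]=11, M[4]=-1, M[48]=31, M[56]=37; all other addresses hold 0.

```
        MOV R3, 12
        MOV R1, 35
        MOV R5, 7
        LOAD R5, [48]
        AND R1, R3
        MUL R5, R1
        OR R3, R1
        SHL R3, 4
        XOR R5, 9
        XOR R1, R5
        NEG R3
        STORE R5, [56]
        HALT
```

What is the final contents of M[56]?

after MOV R3, 12: R3=12
after MOV R1, 35: R1=35
after MOV R5, 7: R5=7
after LOAD R5, [48]: R5=M[48]=31
after AND R1, R3: R1=35&12=0
after MUL R5, R1: R5=31*0=0
after OR R3, R1: R3=12|0=12
after SHL R3, 4: R3=12<<4=192
after XOR R5, 9: R5=0^9=9
after XOR R1, R5: R1=0^9=9
after NEG R3: R3=-(192)=-192
STORE R5, [56] → M[56]=9
halt.

9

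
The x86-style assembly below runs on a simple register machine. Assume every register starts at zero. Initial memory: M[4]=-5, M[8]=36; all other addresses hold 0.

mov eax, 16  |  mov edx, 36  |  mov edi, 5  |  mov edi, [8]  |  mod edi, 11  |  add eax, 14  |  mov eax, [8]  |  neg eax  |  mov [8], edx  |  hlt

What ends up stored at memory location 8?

36

mov eax, 16 → eax=16
mov edx, 36 → edx=36
mov edi, 5 → edi=5
mov edi, [8] → edi=M[8]=36
mod edi, 11 → edi=36%11=3
add eax, 14 → eax=16+14=30
mov eax, [8] → eax=M[8]=36
neg eax → eax=-(36)=-36
mov [8], edx → M[8]=36
halt.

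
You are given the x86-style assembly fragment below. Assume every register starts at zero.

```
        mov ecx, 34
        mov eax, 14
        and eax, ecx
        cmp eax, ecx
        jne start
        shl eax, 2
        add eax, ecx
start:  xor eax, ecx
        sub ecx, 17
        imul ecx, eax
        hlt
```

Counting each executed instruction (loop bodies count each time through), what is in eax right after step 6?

ecx=34
eax=14
eax=14&34=2
cmp eax, ecx  (cmp 2,34)
jne start: taken
eax=2^34=32
After step 6: eax = 32.

32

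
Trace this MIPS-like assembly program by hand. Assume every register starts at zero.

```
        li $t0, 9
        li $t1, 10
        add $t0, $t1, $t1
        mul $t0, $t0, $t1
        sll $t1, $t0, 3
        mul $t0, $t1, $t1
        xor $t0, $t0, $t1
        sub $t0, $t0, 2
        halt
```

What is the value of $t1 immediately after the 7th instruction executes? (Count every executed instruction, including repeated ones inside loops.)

$t0=9
$t1=10
$t0=10+10=20
$t0=20*10=200
$t1=200<<3=1600
$t0=1600*1600=2560000
$t0=2560000^1600=2561600
After step 7: $t1 = 1600.

1600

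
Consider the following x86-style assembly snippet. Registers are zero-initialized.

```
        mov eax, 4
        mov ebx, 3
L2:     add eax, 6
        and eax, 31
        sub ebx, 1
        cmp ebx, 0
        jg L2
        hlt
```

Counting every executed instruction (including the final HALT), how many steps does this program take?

eax=4
ebx=3
eax=4+6=10
eax=10&31=10
ebx=3-1=2
cmp ebx, 0  (cmp 2,0)
jg L2: taken
eax=10+6=16
eax=16&31=16
ebx=2-1=1
cmp ebx, 0  (cmp 1,0)
jg L2: taken
eax=16+6=22
eax=22&31=22
ebx=1-1=0
cmp ebx, 0  (cmp 0,0)
jg L2: not taken
halt.
Total executed instructions: 18.

18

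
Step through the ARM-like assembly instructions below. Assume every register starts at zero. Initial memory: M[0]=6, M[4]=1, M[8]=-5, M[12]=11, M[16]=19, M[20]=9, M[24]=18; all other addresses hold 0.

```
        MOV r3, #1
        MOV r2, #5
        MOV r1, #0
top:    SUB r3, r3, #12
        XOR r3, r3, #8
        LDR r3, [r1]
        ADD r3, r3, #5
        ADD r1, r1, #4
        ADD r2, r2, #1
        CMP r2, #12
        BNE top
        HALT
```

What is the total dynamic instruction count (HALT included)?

60

r3=1
r2=5
r1=0
r3=1-12=-11
r3=(-11)^8=-3
r3=M[0]=6
r3=6+5=11
r1=0+4=4
r2=5+1=6
CMP r2, #12  (cmp 6,12)
BNE top: taken
r3=11-12=-1
r3=(-1)^8=-9
r3=M[4]=1
r3=1+5=6
r1=4+4=8
r2=6+1=7
CMP r2, #12  (cmp 7,12)
BNE top: taken
r3=6-12=-6
r3=(-6)^8=-14
r3=M[8]=-5
r3=(-5)+5=0
r1=8+4=12
r2=7+1=8
CMP r2, #12  (cmp 8,12)
BNE top: taken
r3=0-12=-12
r3=(-12)^8=-4
r3=M[12]=11
r3=11+5=16
r1=12+4=16
r2=8+1=9
CMP r2, #12  (cmp 9,12)
BNE top: taken
r3=16-12=4
r3=4^8=12
r3=M[16]=19
r3=19+5=24
r1=16+4=20
r2=9+1=10
CMP r2, #12  (cmp 10,12)
BNE top: taken
r3=24-12=12
r3=12^8=4
r3=M[20]=9
r3=9+5=14
r1=20+4=24
r2=10+1=11
CMP r2, #12  (cmp 11,12)
BNE top: taken
r3=14-12=2
r3=2^8=10
r3=M[24]=18
r3=18+5=23
r1=24+4=28
r2=11+1=12
CMP r2, #12  (cmp 12,12)
BNE top: not taken
halt.
Total executed instructions: 60.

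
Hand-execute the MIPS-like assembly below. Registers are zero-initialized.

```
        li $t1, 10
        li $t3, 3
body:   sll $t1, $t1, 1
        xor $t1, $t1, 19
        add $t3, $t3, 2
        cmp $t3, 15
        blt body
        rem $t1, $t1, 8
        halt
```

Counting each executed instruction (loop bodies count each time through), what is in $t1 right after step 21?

65

after li $t1, 10: $t1=10
after li $t3, 3: $t3=3
after sll $t1, $t1, 1: $t1=10<<1=20
after xor $t1, $t1, 19: $t1=20^19=7
after add $t3, $t3, 2: $t3=3+2=5
cmp $t3, 15  (cmp 5,15)
blt body: taken
after sll $t1, $t1, 1: $t1=7<<1=14
after xor $t1, $t1, 19: $t1=14^19=29
after add $t3, $t3, 2: $t3=5+2=7
cmp $t3, 15  (cmp 7,15)
blt body: taken
after sll $t1, $t1, 1: $t1=29<<1=58
after xor $t1, $t1, 19: $t1=58^19=41
after add $t3, $t3, 2: $t3=7+2=9
cmp $t3, 15  (cmp 9,15)
blt body: taken
after sll $t1, $t1, 1: $t1=41<<1=82
after xor $t1, $t1, 19: $t1=82^19=65
after add $t3, $t3, 2: $t3=9+2=11
cmp $t3, 15  (cmp 11,15)
After step 21: $t1 = 65.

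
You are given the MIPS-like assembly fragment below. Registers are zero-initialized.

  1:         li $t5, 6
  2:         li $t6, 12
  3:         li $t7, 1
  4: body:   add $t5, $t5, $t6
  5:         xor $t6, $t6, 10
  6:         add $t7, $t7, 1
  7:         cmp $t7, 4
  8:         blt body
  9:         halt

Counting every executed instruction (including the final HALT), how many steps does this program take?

19

after li $t5, 6: $t5=6
after li $t6, 12: $t6=12
after li $t7, 1: $t7=1
after add $t5, $t5, $t6: $t5=6+12=18
after xor $t6, $t6, 10: $t6=12^10=6
after add $t7, $t7, 1: $t7=1+1=2
cmp $t7, 4  (cmp 2,4)
blt body: taken
after add $t5, $t5, $t6: $t5=18+6=24
after xor $t6, $t6, 10: $t6=6^10=12
after add $t7, $t7, 1: $t7=2+1=3
cmp $t7, 4  (cmp 3,4)
blt body: taken
after add $t5, $t5, $t6: $t5=24+12=36
after xor $t6, $t6, 10: $t6=12^10=6
after add $t7, $t7, 1: $t7=3+1=4
cmp $t7, 4  (cmp 4,4)
blt body: not taken
halt.
Total executed instructions: 19.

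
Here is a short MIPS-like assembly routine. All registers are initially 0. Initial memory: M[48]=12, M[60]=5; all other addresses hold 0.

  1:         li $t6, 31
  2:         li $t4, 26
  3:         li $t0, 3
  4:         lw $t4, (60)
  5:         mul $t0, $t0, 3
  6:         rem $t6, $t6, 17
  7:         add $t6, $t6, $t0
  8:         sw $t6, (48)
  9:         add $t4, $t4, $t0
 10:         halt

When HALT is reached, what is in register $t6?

23

$t6=31
$t4=26
$t0=3
$t4=M[60]=5
$t0=3*3=9
$t6=31%17=14
$t6=14+9=23
sw $t6, (48) → M[48]=23
$t4=5+9=14
halt.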